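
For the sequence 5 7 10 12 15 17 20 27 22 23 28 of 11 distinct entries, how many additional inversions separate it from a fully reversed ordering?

53

Maximum inversions for 11 distinct elements is C(11, 2) = 11·10/2 = 55.
Current inversions — for each element, count later smaller elements:
5: 0
7: 0
10: 0
12: 0
15: 0
17: 0
20: 0
27: 2
22: 0
23: 0
28: 0
Current total: 0 + 0 + 0 + 0 + 0 + 0 + 0 + 2 + 0 + 0 + 0 = 2
Shortfall: 55 − 2 = 53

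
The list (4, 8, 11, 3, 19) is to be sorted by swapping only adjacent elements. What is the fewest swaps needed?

3 swaps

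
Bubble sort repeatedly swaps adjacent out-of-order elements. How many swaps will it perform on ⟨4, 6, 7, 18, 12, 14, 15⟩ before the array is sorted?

Minimum adjacent swaps = number of inversions (each swap of adjacent out-of-order elements removes one inversion and no swap can remove more).
Count inversions — for each element, later elements that are smaller:
4: none → 0
6: none → 0
7: none → 0
18: 12, 14, 15 → 3
12: none → 0
14: none → 0
15: none → 0
Total inversions: 0 + 0 + 0 + 3 + 0 + 0 + 0 = 3

3 swaps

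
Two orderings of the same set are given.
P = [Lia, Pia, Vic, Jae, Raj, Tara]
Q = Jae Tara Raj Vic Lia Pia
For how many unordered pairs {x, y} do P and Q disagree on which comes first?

12 disagreeing pairs

Assign each item its position (1..6) in the first ordering, then rewrite the second ordering as that position sequence:
positions: Lia→1, Pia→2, Vic→3, Jae→4, Raj→5, Tara→6
second ordering as positions: [4, 6, 5, 3, 1, 2]
Discordant pairs = inversions in this position sequence.
4: 3, 1, 2 → 3
6: 5, 3, 1, 2 → 4
5: 3, 1, 2 → 3
3: 1, 2 → 2
1: 0
2: 0
Total: 3 + 4 + 3 + 2 + 0 + 0 = 12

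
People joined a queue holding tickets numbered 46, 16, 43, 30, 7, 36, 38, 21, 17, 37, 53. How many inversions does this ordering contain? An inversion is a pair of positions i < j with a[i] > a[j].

Count, for each position, how many later elements it exceeds:
46: 9
16: 1
43: 7
30: 3
7: 0
36: 2
38: 3
21: 1
17: 0
37: 0
53: 0
Sum: 9 + 1 + 7 + 3 + 0 + 2 + 3 + 1 + 0 + 0 + 0 = 26

26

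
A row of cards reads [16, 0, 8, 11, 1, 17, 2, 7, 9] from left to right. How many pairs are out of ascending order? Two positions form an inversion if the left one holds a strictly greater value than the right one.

17

Sweep left to right; for each value list the smaller values that follow it:
16: 7
0: 0
8: 3
11: 4
1: 0
17: 3
2: 0
7: 0
9: 0
Sum: 7 + 0 + 3 + 4 + 0 + 3 + 0 + 0 + 0 = 17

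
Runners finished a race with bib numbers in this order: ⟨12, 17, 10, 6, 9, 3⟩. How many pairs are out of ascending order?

Count, for each position, how many later elements it exceeds:
12: 4
17: 4
10: 3
6: 1
9: 1
3: 0
Sum: 4 + 4 + 3 + 1 + 1 + 0 = 13

13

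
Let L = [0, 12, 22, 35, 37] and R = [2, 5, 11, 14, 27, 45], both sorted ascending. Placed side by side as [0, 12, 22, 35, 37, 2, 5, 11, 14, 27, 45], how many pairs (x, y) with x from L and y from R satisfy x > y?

Split inversions: 17

Count, for every r in R, how many entries of L exceed r:
r = 2: 12, 22, 35, 37 → 4
r = 5: 12, 22, 35, 37 → 4
r = 11: 12, 22, 35, 37 → 4
r = 14: 22, 35, 37 → 3
r = 27: 35, 37 → 2
r = 45: none → 0
Cross-inversions: 4 + 4 + 4 + 3 + 2 + 0 = 17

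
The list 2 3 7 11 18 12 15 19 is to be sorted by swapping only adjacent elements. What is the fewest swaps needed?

Adjacent swaps: 2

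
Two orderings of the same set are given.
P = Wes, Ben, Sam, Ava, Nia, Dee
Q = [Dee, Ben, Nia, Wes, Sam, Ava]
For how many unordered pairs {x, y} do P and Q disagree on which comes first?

9

Assign each item its position (1..6) in the first ordering, then rewrite the second ordering as that position sequence:
positions: Wes→1, Ben→2, Sam→3, Ava→4, Nia→5, Dee→6
second ordering as positions: [6, 2, 5, 1, 3, 4]
Discordant pairs = inversions in this position sequence.
6: 2, 5, 1, 3, 4 → 5
2: 1 → 1
5: 1, 3, 4 → 3
1: 0
3: 0
4: 0
Total: 5 + 1 + 3 + 0 + 0 + 0 = 9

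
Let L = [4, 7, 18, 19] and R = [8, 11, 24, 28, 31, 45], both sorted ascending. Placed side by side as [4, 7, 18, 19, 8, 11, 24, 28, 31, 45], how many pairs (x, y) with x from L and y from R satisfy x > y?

Count, for every r in R, how many entries of L exceed r:
r = 8: 18, 19 → 2
r = 11: 18, 19 → 2
r = 24: none → 0
r = 28: none → 0
r = 31: none → 0
r = 45: none → 0
Cross-inversions: 2 + 2 + 0 + 0 + 0 + 0 = 4

Split inversions: 4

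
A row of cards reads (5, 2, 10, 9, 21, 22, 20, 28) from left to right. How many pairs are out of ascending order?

Count, for each position, how many later elements it exceeds:
5 → 2 → 1
2 → none → 0
10 → 9 → 1
9 → none → 0
21 → 20 → 1
22 → 20 → 1
20 → none → 0
28 → none → 0
Sum: 1 + 0 + 1 + 0 + 1 + 1 + 0 + 0 = 4

Inversions: 4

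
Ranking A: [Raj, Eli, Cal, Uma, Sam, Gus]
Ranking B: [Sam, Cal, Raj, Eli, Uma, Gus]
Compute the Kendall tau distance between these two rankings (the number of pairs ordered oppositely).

There are 6 discordant pairs.

Assign each item its position (1..6) in the first ordering, then rewrite the second ordering as that position sequence:
positions: Raj→1, Eli→2, Cal→3, Uma→4, Sam→5, Gus→6
second ordering as positions: [5, 3, 1, 2, 4, 6]
Discordant pairs = inversions in this position sequence.
5: 3, 1, 2, 4 → 4
3: 1, 2 → 2
1: 0
2: 0
4: 0
6: 0
Total: 4 + 2 + 0 + 0 + 0 + 0 = 6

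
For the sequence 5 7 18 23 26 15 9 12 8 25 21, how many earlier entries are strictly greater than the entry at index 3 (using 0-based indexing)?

0

The element at index 3 is 23.
Elements before it: 5, 7, 18
None of them are larger than 23.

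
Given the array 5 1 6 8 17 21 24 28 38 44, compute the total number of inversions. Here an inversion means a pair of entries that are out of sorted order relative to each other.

1

Sweep left to right; for each value list the smaller values that follow it:
5: 1
1: 0
6: 0
8: 0
17: 0
21: 0
24: 0
28: 0
38: 0
44: 0
Sum: 1 + 0 + 0 + 0 + 0 + 0 + 0 + 0 + 0 + 0 = 1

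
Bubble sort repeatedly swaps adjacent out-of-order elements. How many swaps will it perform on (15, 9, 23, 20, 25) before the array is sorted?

2

Minimum adjacent swaps = number of inversions (each swap of adjacent out-of-order elements removes one inversion and no swap can remove more).
Count inversions — for each element, later elements that are smaller:
15: 9 → 1
9: none → 0
23: 20 → 1
20: none → 0
25: none → 0
Total inversions: 1 + 0 + 1 + 0 + 0 = 2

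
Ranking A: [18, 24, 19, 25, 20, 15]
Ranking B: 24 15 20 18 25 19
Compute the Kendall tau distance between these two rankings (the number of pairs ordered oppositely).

9 discordant pairs

Assign each item its position (1..6) in the first ordering, then rewrite the second ordering as that position sequence:
positions: 18→1, 24→2, 19→3, 25→4, 20→5, 15→6
second ordering as positions: [2, 6, 5, 1, 4, 3]
Discordant pairs = inversions in this position sequence.
2: 1 → 1
6: 5, 1, 4, 3 → 4
5: 1, 4, 3 → 3
1: 0
4: 3 → 1
3: 0
Total: 1 + 4 + 3 + 0 + 1 + 0 = 9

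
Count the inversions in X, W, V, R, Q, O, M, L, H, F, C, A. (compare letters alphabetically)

Element-by-element contributions:
X: 11
W: 10
V: 9
R: 8
Q: 7
O: 6
M: 5
L: 4
H: 3
F: 2
C: 1
A: 0
Sum: 11 + 10 + 9 + 8 + 7 + 6 + 5 + 4 + 3 + 2 + 1 + 0 = 66

66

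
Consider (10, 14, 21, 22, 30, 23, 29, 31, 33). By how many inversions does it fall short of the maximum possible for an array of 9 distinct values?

Maximum inversions for 9 distinct elements is C(9, 2) = 9·8/2 = 36.
Current inversions — for each element, count later smaller elements:
10: 0
14: 0
21: 0
22: 0
30: 2
23: 0
29: 0
31: 0
33: 0
Current total: 0 + 0 + 0 + 0 + 2 + 0 + 0 + 0 + 0 = 2
Shortfall: 36 − 2 = 34

34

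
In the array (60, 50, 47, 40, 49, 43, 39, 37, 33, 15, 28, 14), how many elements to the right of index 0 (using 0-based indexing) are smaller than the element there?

11

The element at index 0 is 60.
Elements after it: 50, 47, 40, 49, 43, 39, 37, 33, 15, 28, 14
Those smaller than 60: 50, 47, 40, 49, 43, 39, 37, 33, 15, 28, 14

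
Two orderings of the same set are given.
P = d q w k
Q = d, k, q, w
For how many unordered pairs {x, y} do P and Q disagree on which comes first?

2 disagreeing pairs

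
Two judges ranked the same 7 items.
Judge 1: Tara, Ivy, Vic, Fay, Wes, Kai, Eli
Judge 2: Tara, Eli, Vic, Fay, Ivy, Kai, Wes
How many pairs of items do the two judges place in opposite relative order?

Assign each item its position (1..7) in the first ordering, then rewrite the second ordering as that position sequence:
positions: Tara→1, Ivy→2, Vic→3, Fay→4, Wes→5, Kai→6, Eli→7
second ordering as positions: [1, 7, 3, 4, 2, 6, 5]
Discordant pairs = inversions in this position sequence.
1: 0
7: 3, 4, 2, 6, 5 → 5
3: 2 → 1
4: 2 → 1
2: 0
6: 5 → 1
5: 0
Total: 0 + 5 + 1 + 1 + 0 + 1 + 0 = 8

8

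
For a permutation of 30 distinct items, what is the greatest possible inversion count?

The maximum occurs when the array is in strictly decreasing order: every one of the C(30, 2) pairs is inverted.
C(30, 2) = 30·29/2 = 435

435 inversions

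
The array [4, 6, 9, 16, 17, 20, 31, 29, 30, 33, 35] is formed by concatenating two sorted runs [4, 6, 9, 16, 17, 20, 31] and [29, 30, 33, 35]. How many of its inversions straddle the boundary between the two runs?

For each element r of the right run, count left-run elements greater than r:
r = 29: 31 → 1
r = 30: 31 → 1
r = 33: none → 0
r = 35: none → 0
Cross-inversions: 1 + 1 + 0 + 0 = 2

2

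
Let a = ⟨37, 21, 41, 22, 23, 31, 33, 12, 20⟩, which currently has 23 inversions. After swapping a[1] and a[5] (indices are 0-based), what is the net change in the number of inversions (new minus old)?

Positions 1 and 5 hold 21 and 31; after swapping, the array is [37, 31, 41, 22, 23, 21, 33, 12, 20].
Count, for each position, how many later elements it exceeds:
37 → 31, 22, 23, 21, 33, 12, 20 → 7
31 → 22, 23, 21, 12, 20 → 5
41 → 22, 23, 21, 33, 12, 20 → 6
22 → 21, 12, 20 → 3
23 → 21, 12, 20 → 3
21 → 12, 20 → 2
33 → 12, 20 → 2
12 → none → 0
20 → none → 0
Sum: 7 + 5 + 6 + 3 + 3 + 2 + 2 + 0 + 0 = 28
Change: 28 − 23 = +5

+5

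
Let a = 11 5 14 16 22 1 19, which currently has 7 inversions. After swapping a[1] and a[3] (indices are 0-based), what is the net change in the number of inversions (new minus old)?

Positions 1 and 3 hold 5 and 16; after swapping, the array is [11, 16, 14, 5, 22, 1, 19].
Element-by-element contributions:
11 → 5, 1 → 2
16 → 14, 5, 1 → 3
14 → 5, 1 → 2
5 → 1 → 1
22 → 1, 19 → 2
1 → none → 0
19 → none → 0
Sum: 2 + 3 + 2 + 1 + 2 + 0 + 0 = 10
Change: 10 − 7 = +3

+3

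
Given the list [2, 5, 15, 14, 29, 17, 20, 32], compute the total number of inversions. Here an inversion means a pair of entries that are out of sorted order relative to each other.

3

Sweep left to right; for each value list the smaller values that follow it:
2 → none → 0
5 → none → 0
15 → 14 → 1
14 → none → 0
29 → 17, 20 → 2
17 → none → 0
20 → none → 0
32 → none → 0
Sum: 0 + 0 + 1 + 0 + 2 + 0 + 0 + 0 = 3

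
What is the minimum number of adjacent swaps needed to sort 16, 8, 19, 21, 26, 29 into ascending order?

1

Minimum adjacent swaps = number of inversions (each swap of adjacent out-of-order elements removes one inversion and no swap can remove more).
Count inversions — for each element, later elements that are smaller:
16: 8 → 1
8: none → 0
19: none → 0
21: none → 0
26: none → 0
29: none → 0
Total inversions: 1 + 0 + 0 + 0 + 0 + 0 = 1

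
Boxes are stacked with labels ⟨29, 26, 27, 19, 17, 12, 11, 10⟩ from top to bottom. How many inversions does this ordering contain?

Element-by-element contributions:
29: 7
26: 5
27: 5
19: 4
17: 3
12: 2
11: 1
10: 0
Sum: 7 + 5 + 5 + 4 + 3 + 2 + 1 + 0 = 27

27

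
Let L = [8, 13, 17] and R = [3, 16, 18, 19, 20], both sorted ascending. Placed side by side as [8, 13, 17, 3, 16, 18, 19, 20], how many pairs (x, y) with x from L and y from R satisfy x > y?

4 split inversions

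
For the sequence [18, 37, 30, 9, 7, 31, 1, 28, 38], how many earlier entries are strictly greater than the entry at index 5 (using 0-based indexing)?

1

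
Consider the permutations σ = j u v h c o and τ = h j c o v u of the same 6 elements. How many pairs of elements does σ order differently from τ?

Discordant pairs: 8

Assign each item its position (1..6) in the first ordering, then rewrite the second ordering as that position sequence:
positions: j→1, u→2, v→3, h→4, c→5, o→6
second ordering as positions: [4, 1, 5, 6, 3, 2]
Discordant pairs = inversions in this position sequence.
4: 1, 3, 2 → 3
1: 0
5: 3, 2 → 2
6: 3, 2 → 2
3: 2 → 1
2: 0
Total: 3 + 0 + 2 + 2 + 1 + 0 = 8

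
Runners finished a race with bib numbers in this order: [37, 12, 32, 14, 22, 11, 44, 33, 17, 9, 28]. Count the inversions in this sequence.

31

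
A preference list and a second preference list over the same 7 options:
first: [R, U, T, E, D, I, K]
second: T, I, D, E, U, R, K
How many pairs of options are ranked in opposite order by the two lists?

Assign each item its position (1..7) in the first ordering, then rewrite the second ordering as that position sequence:
positions: R→1, U→2, T→3, E→4, D→5, I→6, K→7
second ordering as positions: [3, 6, 5, 4, 2, 1, 7]
Discordant pairs = inversions in this position sequence.
3: 2, 1 → 2
6: 5, 4, 2, 1 → 4
5: 4, 2, 1 → 3
4: 2, 1 → 2
2: 1 → 1
1: 0
7: 0
Total: 2 + 4 + 3 + 2 + 1 + 0 + 0 = 12

12 pairs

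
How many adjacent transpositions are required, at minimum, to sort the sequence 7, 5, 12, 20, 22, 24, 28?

Each adjacent swap fixes exactly one inversion, so the minimum swap count equals the number of inversions.
Count inversions — for each element, later elements that are smaller:
7: 5 → 1
5: none → 0
12: none → 0
20: none → 0
22: none → 0
24: none → 0
28: none → 0
Total inversions: 1 + 0 + 0 + 0 + 0 + 0 + 0 = 1

1 adjacent swap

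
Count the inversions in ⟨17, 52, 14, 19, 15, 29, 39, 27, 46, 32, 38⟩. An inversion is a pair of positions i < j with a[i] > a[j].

Count, for each position, how many later elements it exceeds:
17 → 14, 15 → 2
52 → 14, 19, 15, 29, 39, 27, 46, 32, 38 → 9
14 → none → 0
19 → 15 → 1
15 → none → 0
29 → 27 → 1
39 → 27, 32, 38 → 3
27 → none → 0
46 → 32, 38 → 2
32 → none → 0
38 → none → 0
Sum: 2 + 9 + 0 + 1 + 0 + 1 + 3 + 0 + 2 + 0 + 0 = 18

Inversions: 18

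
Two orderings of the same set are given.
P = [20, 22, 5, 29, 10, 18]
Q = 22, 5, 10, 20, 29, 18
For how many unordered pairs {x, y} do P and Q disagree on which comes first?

Assign each item its position (1..6) in the first ordering, then rewrite the second ordering as that position sequence:
positions: 20→1, 22→2, 5→3, 29→4, 10→5, 18→6
second ordering as positions: [2, 3, 5, 1, 4, 6]
Discordant pairs = inversions in this position sequence.
2: 1 → 1
3: 1 → 1
5: 1, 4 → 2
1: 0
4: 0
6: 0
Total: 1 + 1 + 2 + 0 + 0 + 0 = 4

4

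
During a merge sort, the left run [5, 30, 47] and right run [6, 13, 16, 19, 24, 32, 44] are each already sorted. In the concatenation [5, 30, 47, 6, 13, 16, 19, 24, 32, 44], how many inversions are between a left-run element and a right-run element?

12

For each element r of the right run, count left-run elements greater than r:
r = 6: 30, 47 → 2
r = 13: 30, 47 → 2
r = 16: 30, 47 → 2
r = 19: 30, 47 → 2
r = 24: 30, 47 → 2
r = 32: 47 → 1
r = 44: 47 → 1
Cross-inversions: 2 + 2 + 2 + 2 + 2 + 1 + 1 = 12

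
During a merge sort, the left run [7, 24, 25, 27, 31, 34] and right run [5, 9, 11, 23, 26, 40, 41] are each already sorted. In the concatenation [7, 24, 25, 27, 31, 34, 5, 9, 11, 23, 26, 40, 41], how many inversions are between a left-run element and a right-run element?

Take each right-half value and tally the left-half values above it:
r = 5: 7, 24, 25, 27, 31, 34 → 6
r = 9: 24, 25, 27, 31, 34 → 5
r = 11: 24, 25, 27, 31, 34 → 5
r = 23: 24, 25, 27, 31, 34 → 5
r = 26: 27, 31, 34 → 3
r = 40: none → 0
r = 41: none → 0
Cross-inversions: 6 + 5 + 5 + 5 + 3 + 0 + 0 = 24

24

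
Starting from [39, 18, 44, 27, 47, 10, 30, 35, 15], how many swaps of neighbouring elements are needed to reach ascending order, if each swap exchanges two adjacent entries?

21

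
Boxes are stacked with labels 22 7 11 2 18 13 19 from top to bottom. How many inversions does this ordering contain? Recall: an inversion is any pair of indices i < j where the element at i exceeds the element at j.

9 inversions

Count, for each position, how many later elements it exceeds:
22: 6
7: 1
11: 1
2: 0
18: 1
13: 0
19: 0
Sum: 6 + 1 + 1 + 0 + 1 + 0 + 0 = 9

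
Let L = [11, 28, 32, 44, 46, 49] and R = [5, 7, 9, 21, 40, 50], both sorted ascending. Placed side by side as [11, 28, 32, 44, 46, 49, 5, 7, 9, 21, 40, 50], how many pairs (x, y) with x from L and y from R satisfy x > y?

26

Take each right-half value and tally the left-half values above it:
r = 5: 11, 28, 32, 44, 46, 49 → 6
r = 7: 11, 28, 32, 44, 46, 49 → 6
r = 9: 11, 28, 32, 44, 46, 49 → 6
r = 21: 28, 32, 44, 46, 49 → 5
r = 40: 44, 46, 49 → 3
r = 50: none → 0
Cross-inversions: 6 + 6 + 6 + 5 + 3 + 0 = 26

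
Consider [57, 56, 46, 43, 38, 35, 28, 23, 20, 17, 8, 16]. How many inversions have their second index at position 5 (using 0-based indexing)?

The element at index 5 is 35.
Elements before it: 57, 56, 46, 43, 38
Those larger than 35: 57, 56, 46, 43, 38

5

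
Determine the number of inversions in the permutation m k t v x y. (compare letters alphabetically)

1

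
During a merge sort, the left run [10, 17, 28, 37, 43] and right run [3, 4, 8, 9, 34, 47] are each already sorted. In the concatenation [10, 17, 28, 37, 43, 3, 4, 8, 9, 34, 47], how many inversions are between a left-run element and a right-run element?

22 split inversions

Take each right-half value and tally the left-half values above it:
r = 3: 10, 17, 28, 37, 43 → 5
r = 4: 10, 17, 28, 37, 43 → 5
r = 8: 10, 17, 28, 37, 43 → 5
r = 9: 10, 17, 28, 37, 43 → 5
r = 34: 37, 43 → 2
r = 47: none → 0
Cross-inversions: 5 + 5 + 5 + 5 + 2 + 0 = 22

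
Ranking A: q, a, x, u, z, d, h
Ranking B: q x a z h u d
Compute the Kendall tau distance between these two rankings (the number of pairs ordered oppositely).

4

Assign each item its position (1..7) in the first ordering, then rewrite the second ordering as that position sequence:
positions: q→1, a→2, x→3, u→4, z→5, d→6, h→7
second ordering as positions: [1, 3, 2, 5, 7, 4, 6]
Discordant pairs = inversions in this position sequence.
1: 0
3: 2 → 1
2: 0
5: 4 → 1
7: 4, 6 → 2
4: 0
6: 0
Total: 0 + 1 + 0 + 1 + 2 + 0 + 0 = 4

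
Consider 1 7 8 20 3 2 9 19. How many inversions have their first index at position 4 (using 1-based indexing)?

4 such elements

The element at index 4 is 20.
Elements after it: 3, 2, 9, 19
Those smaller than 20: 3, 2, 9, 19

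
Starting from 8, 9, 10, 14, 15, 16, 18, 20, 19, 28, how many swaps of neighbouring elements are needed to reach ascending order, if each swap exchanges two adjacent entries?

There is 1 adjacent swap.

Minimum adjacent swaps = number of inversions (each swap of adjacent out-of-order elements removes one inversion and no swap can remove more).
Count inversions — for each element, later elements that are smaller:
8: none → 0
9: none → 0
10: none → 0
14: none → 0
15: none → 0
16: none → 0
18: none → 0
20: 19 → 1
19: none → 0
28: none → 0
Total inversions: 0 + 0 + 0 + 0 + 0 + 0 + 0 + 1 + 0 + 0 = 1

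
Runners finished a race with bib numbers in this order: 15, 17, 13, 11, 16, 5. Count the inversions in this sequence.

11

Listing every pair i<j with a[i]>a[j] (using 0-based positions):
(0,2): 15 > 13
(0,3): 15 > 11
(0,5): 15 > 5
(1,2): 17 > 13
(1,3): 17 > 11
(1,4): 17 > 16
(1,5): 17 > 5
(2,3): 13 > 11
(2,5): 13 > 5
(3,5): 11 > 5
(4,5): 16 > 5
That's 11 pairs.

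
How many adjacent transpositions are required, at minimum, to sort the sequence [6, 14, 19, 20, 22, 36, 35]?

Adjacent swaps: 1

Minimum adjacent swaps = number of inversions (each swap of adjacent out-of-order elements removes one inversion and no swap can remove more).
Count inversions — for each element, later elements that are smaller:
6: none → 0
14: none → 0
19: none → 0
20: none → 0
22: none → 0
36: 35 → 1
35: none → 0
Total inversions: 0 + 0 + 0 + 0 + 0 + 1 + 0 = 1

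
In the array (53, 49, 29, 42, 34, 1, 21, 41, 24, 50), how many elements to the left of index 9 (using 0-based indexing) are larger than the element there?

1

The element at index 9 is 50.
Elements before it: 53, 49, 29, 42, 34, 1, 21, 41, 24
Those larger than 50: 53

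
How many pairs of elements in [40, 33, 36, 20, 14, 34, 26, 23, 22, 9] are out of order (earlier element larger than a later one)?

35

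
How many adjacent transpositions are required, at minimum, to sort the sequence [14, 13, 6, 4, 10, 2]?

13

The minimum number of adjacent swaps to sort an array equals its inversion count, since every such swap removes exactly one inversion.
Count inversions — for each element, later elements that are smaller:
14: 13, 6, 4, 10, 2 → 5
13: 6, 4, 10, 2 → 4
6: 4, 2 → 2
4: 2 → 1
10: 2 → 1
2: none → 0
Total inversions: 5 + 4 + 2 + 1 + 1 + 0 = 13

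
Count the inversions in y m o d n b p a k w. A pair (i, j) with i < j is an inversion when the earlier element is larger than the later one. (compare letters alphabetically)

For each element, count later entries that are smaller:
y: 9
m: 4
o: 5
d: 2
n: 3
b: 1
p: 2
a: 0
k: 0
w: 0
Sum: 9 + 4 + 5 + 2 + 3 + 1 + 2 + 0 + 0 + 0 = 26

26 inversions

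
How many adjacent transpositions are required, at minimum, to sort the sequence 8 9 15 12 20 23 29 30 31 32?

Minimum adjacent swaps = number of inversions (each swap of adjacent out-of-order elements removes one inversion and no swap can remove more).
Count inversions — for each element, later elements that are smaller:
8: none → 0
9: none → 0
15: 12 → 1
12: none → 0
20: none → 0
23: none → 0
29: none → 0
30: none → 0
31: none → 0
32: none → 0
Total inversions: 0 + 0 + 1 + 0 + 0 + 0 + 0 + 0 + 0 + 0 = 1

1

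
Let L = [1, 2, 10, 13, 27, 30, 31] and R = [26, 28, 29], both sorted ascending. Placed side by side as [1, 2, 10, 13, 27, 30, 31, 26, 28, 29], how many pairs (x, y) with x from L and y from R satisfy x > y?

Take each right-half value and tally the left-half values above it:
r = 26: 27, 30, 31 → 3
r = 28: 30, 31 → 2
r = 29: 30, 31 → 2
Cross-inversions: 3 + 2 + 2 = 7

7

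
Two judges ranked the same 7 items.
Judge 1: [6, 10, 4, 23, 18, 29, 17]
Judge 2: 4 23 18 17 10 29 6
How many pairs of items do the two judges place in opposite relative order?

Assign each item its position (1..7) in the first ordering, then rewrite the second ordering as that position sequence:
positions: 6→1, 10→2, 4→3, 23→4, 18→5, 29→6, 17→7
second ordering as positions: [3, 4, 5, 7, 2, 6, 1]
Discordant pairs = inversions in this position sequence.
3: 2, 1 → 2
4: 2, 1 → 2
5: 2, 1 → 2
7: 2, 6, 1 → 3
2: 1 → 1
6: 1 → 1
1: 0
Total: 2 + 2 + 2 + 3 + 1 + 1 + 0 = 11

11 discordant pairs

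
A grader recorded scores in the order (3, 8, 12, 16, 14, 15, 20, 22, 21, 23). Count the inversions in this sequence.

3 out-of-order pairs

Element-by-element contributions:
3: 0
8: 0
12: 0
16: 2
14: 0
15: 0
20: 0
22: 1
21: 0
23: 0
Sum: 0 + 0 + 0 + 2 + 0 + 0 + 0 + 1 + 0 + 0 = 3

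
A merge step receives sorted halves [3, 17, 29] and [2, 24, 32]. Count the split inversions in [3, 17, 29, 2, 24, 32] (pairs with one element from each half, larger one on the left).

For each element r of the right run, count left-run elements greater than r:
r = 2: 3, 17, 29 → 3
r = 24: 29 → 1
r = 32: none → 0
Cross-inversions: 3 + 1 + 0 = 4

There are 4 split inversions.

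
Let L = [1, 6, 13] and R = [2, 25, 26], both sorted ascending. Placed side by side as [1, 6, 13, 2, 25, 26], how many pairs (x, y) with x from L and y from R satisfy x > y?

Cross-inversions: 2

Count, for every r in R, how many entries of L exceed r:
r = 2: 6, 13 → 2
r = 25: none → 0
r = 26: none → 0
Cross-inversions: 2 + 0 + 0 = 2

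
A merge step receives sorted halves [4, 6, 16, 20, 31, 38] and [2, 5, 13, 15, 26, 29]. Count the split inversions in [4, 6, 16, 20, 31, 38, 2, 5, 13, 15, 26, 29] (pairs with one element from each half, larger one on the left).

Take each right-half value and tally the left-half values above it:
r = 2: 4, 6, 16, 20, 31, 38 → 6
r = 5: 6, 16, 20, 31, 38 → 5
r = 13: 16, 20, 31, 38 → 4
r = 15: 16, 20, 31, 38 → 4
r = 26: 31, 38 → 2
r = 29: 31, 38 → 2
Cross-inversions: 6 + 5 + 4 + 4 + 2 + 2 = 23

23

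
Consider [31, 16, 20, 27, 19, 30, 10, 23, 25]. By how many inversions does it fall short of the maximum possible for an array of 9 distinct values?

17 inversions short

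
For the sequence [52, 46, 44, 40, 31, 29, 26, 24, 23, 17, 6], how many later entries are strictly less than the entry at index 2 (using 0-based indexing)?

8

The element at index 2 is 44.
Elements after it: 40, 31, 29, 26, 24, 23, 17, 6
Those smaller than 44: 40, 31, 29, 26, 24, 23, 17, 6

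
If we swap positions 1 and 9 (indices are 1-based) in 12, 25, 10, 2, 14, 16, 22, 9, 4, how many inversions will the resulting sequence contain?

Positions 1 and 9 hold 12 and 4; after swapping, the array is [4, 25, 10, 2, 14, 16, 22, 9, 12].
Count, for each position, how many later elements it exceeds:
4 → 2 → 1
25 → 10, 2, 14, 16, 22, 9, 12 → 7
10 → 2, 9 → 2
2 → none → 0
14 → 9, 12 → 2
16 → 9, 12 → 2
22 → 9, 12 → 2
9 → none → 0
12 → none → 0
Sum: 1 + 7 + 2 + 0 + 2 + 2 + 2 + 0 + 0 = 16

There are 16 inversions.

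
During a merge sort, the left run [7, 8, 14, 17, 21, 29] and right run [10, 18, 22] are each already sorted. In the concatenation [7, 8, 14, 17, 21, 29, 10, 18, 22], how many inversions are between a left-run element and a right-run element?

For each element r of the right run, count left-run elements greater than r:
r = 10: 14, 17, 21, 29 → 4
r = 18: 21, 29 → 2
r = 22: 29 → 1
Cross-inversions: 4 + 2 + 1 = 7

7 cross-inversions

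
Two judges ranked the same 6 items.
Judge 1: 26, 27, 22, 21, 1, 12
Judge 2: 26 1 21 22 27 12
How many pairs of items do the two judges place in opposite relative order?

6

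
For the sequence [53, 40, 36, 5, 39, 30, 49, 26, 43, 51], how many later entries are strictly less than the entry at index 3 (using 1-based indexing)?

3

The element at index 3 is 36.
Elements after it: 5, 39, 30, 49, 26, 43, 51
Those smaller than 36: 5, 30, 26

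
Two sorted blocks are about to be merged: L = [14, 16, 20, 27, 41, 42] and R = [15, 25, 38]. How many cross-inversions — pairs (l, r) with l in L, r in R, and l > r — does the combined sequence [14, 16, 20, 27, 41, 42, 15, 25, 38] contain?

10

Take each right-half value and tally the left-half values above it:
r = 15: 16, 20, 27, 41, 42 → 5
r = 25: 27, 41, 42 → 3
r = 38: 41, 42 → 2
Cross-inversions: 5 + 3 + 2 = 10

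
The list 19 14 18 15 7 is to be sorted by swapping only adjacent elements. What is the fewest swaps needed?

There are 8 adjacent swaps.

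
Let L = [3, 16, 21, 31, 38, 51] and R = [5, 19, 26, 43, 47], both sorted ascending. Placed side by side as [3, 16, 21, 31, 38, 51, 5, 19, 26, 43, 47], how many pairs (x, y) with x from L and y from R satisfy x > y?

Count, for every r in R, how many entries of L exceed r:
r = 5: 16, 21, 31, 38, 51 → 5
r = 19: 21, 31, 38, 51 → 4
r = 26: 31, 38, 51 → 3
r = 43: 51 → 1
r = 47: 51 → 1
Cross-inversions: 5 + 4 + 3 + 1 + 1 = 14

14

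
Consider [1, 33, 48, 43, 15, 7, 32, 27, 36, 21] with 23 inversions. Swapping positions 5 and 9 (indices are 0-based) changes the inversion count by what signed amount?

Positions 5 and 9 hold 7 and 21; after swapping, the array is [1, 33, 48, 43, 15, 21, 32, 27, 36, 7].
Sweep left to right; for each value list the smaller values that follow it:
1: 0
33: 5
48: 7
43: 6
15: 1
21: 1
32: 2
27: 1
36: 1
7: 0
Sum: 0 + 5 + 7 + 6 + 1 + 1 + 2 + 1 + 1 + 0 = 24
Change: 24 − 23 = +1

+1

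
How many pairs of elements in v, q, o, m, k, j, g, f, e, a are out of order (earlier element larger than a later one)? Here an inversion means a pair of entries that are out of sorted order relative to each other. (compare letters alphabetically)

45

Element-by-element contributions:
v: 9
q: 8
o: 7
m: 6
k: 5
j: 4
g: 3
f: 2
e: 1
a: 0
Sum: 9 + 8 + 7 + 6 + 5 + 4 + 3 + 2 + 1 + 0 = 45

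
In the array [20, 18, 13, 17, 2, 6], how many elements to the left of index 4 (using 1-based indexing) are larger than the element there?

The element at index 4 is 17.
Elements before it: 20, 18, 13
Those larger than 17: 20, 18

2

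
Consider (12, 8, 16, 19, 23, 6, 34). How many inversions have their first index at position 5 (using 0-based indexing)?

The element at index 5 is 6.
Elements after it: 34
None of them are smaller than 6.

0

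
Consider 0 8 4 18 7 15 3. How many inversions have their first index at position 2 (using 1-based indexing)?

The element at index 2 is 8.
Elements after it: 4, 18, 7, 15, 3
Those smaller than 8: 4, 7, 3

3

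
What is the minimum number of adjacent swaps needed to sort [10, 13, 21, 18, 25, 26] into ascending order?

The minimum number of adjacent swaps to sort an array equals its inversion count, since every such swap removes exactly one inversion.
Count inversions — for each element, later elements that are smaller:
10: none → 0
13: none → 0
21: 18 → 1
18: none → 0
25: none → 0
26: none → 0
Total inversions: 0 + 0 + 1 + 0 + 0 + 0 = 1

1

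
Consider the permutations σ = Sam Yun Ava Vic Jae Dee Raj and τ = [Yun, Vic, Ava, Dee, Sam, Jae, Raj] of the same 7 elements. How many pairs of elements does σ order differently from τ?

Assign each item its position (1..7) in the first ordering, then rewrite the second ordering as that position sequence:
positions: Sam→1, Yun→2, Ava→3, Vic→4, Jae→5, Dee→6, Raj→7
second ordering as positions: [2, 4, 3, 6, 1, 5, 7]
Discordant pairs = inversions in this position sequence.
2: 1 → 1
4: 3, 1 → 2
3: 1 → 1
6: 1, 5 → 2
1: 0
5: 0
7: 0
Total: 1 + 2 + 1 + 2 + 0 + 0 + 0 = 6

6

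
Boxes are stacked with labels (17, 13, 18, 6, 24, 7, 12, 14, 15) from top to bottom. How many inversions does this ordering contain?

Sweep left to right; for each value list the smaller values that follow it:
17: 6
13: 3
18: 5
6: 0
24: 4
7: 0
12: 0
14: 0
15: 0
Sum: 6 + 3 + 5 + 0 + 4 + 0 + 0 + 0 + 0 = 18

18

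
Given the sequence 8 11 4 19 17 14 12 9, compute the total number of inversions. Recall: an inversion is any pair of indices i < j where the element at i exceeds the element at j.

Count, for each position, how many later elements it exceeds:
8: 1
11: 2
4: 0
19: 4
17: 3
14: 2
12: 1
9: 0
Sum: 1 + 2 + 0 + 4 + 3 + 2 + 1 + 0 = 13

13 inversions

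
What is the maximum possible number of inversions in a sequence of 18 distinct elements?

153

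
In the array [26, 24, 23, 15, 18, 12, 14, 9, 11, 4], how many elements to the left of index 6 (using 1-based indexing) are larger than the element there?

5

The element at index 6 is 12.
Elements before it: 26, 24, 23, 15, 18
Those larger than 12: 26, 24, 23, 15, 18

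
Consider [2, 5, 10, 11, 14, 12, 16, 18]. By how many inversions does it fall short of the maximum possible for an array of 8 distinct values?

27

Maximum inversions for 8 distinct elements is C(8, 2) = 8·7/2 = 28.
Current inversions — for each element, count later smaller elements:
2: 0
5: 0
10: 0
11: 0
14: 1
12: 0
16: 0
18: 0
Current total: 0 + 0 + 0 + 0 + 1 + 0 + 0 + 0 = 1
Shortfall: 28 − 1 = 27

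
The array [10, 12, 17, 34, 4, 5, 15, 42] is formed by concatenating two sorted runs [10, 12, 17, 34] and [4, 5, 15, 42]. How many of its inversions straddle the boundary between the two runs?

10

Take each right-half value and tally the left-half values above it:
r = 4: 10, 12, 17, 34 → 4
r = 5: 10, 12, 17, 34 → 4
r = 15: 17, 34 → 2
r = 42: none → 0
Cross-inversions: 4 + 4 + 2 + 0 = 10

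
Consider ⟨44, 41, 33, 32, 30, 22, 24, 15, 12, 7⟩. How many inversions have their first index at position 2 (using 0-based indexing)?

The element at index 2 is 33.
Elements after it: 32, 30, 22, 24, 15, 12, 7
Those smaller than 33: 32, 30, 22, 24, 15, 12, 7

7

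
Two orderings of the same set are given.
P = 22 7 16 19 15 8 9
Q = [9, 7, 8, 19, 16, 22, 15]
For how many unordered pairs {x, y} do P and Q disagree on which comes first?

Assign each item its position (1..7) in the first ordering, then rewrite the second ordering as that position sequence:
positions: 22→1, 7→2, 16→3, 19→4, 15→5, 8→6, 9→7
second ordering as positions: [7, 2, 6, 4, 3, 1, 5]
Discordant pairs = inversions in this position sequence.
7: 2, 6, 4, 3, 1, 5 → 6
2: 1 → 1
6: 4, 3, 1, 5 → 4
4: 3, 1 → 2
3: 1 → 1
1: 0
5: 0
Total: 6 + 1 + 4 + 2 + 1 + 0 + 0 = 14

14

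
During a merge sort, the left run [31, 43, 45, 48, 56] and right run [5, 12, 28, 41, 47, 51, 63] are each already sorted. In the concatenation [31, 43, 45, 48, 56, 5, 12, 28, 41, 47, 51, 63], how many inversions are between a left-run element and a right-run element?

22

Count, for every r in R, how many entries of L exceed r:
r = 5: 31, 43, 45, 48, 56 → 5
r = 12: 31, 43, 45, 48, 56 → 5
r = 28: 31, 43, 45, 48, 56 → 5
r = 41: 43, 45, 48, 56 → 4
r = 47: 48, 56 → 2
r = 51: 56 → 1
r = 63: none → 0
Cross-inversions: 5 + 5 + 5 + 4 + 2 + 1 + 0 = 22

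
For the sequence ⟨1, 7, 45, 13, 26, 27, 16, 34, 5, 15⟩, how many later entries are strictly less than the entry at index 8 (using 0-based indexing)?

0

The element at index 8 is 5.
Elements after it: 15
None of them are smaller than 5.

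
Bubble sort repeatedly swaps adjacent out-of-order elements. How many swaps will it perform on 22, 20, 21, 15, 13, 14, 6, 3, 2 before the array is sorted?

34 swaps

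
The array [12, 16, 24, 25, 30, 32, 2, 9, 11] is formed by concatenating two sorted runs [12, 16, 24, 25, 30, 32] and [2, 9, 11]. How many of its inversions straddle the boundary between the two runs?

Take each right-half value and tally the left-half values above it:
r = 2: 12, 16, 24, 25, 30, 32 → 6
r = 9: 12, 16, 24, 25, 30, 32 → 6
r = 11: 12, 16, 24, 25, 30, 32 → 6
Cross-inversions: 6 + 6 + 6 = 18

18 split inversions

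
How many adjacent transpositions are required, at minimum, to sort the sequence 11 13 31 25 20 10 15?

11

Minimum adjacent swaps = number of inversions (each swap of adjacent out-of-order elements removes one inversion and no swap can remove more).
Count inversions — for each element, later elements that are smaller:
11: 10 → 1
13: 10 → 1
31: 25, 20, 10, 15 → 4
25: 20, 10, 15 → 3
20: 10, 15 → 2
10: none → 0
15: none → 0
Total inversions: 1 + 1 + 4 + 3 + 2 + 0 + 0 = 11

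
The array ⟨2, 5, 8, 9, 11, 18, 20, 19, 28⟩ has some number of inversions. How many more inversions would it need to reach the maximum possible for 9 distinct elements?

Maximum inversions for 9 distinct elements is C(9, 2) = 9·8/2 = 36.
Current inversions — for each element, count later smaller elements:
2: 0
5: 0
8: 0
9: 0
11: 0
18: 0
20: 1
19: 0
28: 0
Current total: 0 + 0 + 0 + 0 + 0 + 0 + 1 + 0 + 0 = 1
Shortfall: 36 − 1 = 35

35 inversions short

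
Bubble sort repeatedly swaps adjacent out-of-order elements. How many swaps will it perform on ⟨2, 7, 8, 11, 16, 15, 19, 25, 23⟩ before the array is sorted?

2

The minimum number of adjacent swaps to sort an array equals its inversion count, since every such swap removes exactly one inversion.
Count inversions — for each element, later elements that are smaller:
2: none → 0
7: none → 0
8: none → 0
11: none → 0
16: 15 → 1
15: none → 0
19: none → 0
25: 23 → 1
23: none → 0
Total inversions: 0 + 0 + 0 + 0 + 1 + 0 + 0 + 1 + 0 = 2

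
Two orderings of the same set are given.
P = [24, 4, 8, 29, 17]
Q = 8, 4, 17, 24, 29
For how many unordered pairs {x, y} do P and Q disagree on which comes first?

5

Assign each item its position (1..5) in the first ordering, then rewrite the second ordering as that position sequence:
positions: 24→1, 4→2, 8→3, 29→4, 17→5
second ordering as positions: [3, 2, 5, 1, 4]
Discordant pairs = inversions in this position sequence.
3: 2, 1 → 2
2: 1 → 1
5: 1, 4 → 2
1: 0
4: 0
Total: 2 + 1 + 2 + 0 + 0 = 5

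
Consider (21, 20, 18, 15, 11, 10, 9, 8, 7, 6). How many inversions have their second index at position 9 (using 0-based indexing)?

9

The element at index 9 is 6.
Elements before it: 21, 20, 18, 15, 11, 10, 9, 8, 7
Those larger than 6: 21, 20, 18, 15, 11, 10, 9, 8, 7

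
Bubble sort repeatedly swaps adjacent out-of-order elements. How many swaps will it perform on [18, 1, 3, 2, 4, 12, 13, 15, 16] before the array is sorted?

9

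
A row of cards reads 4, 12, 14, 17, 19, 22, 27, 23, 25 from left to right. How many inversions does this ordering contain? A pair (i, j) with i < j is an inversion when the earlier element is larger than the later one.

2

For each element, count later entries that are smaller:
4 → none → 0
12 → none → 0
14 → none → 0
17 → none → 0
19 → none → 0
22 → none → 0
27 → 23, 25 → 2
23 → none → 0
25 → none → 0
Sum: 0 + 0 + 0 + 0 + 0 + 0 + 2 + 0 + 0 = 2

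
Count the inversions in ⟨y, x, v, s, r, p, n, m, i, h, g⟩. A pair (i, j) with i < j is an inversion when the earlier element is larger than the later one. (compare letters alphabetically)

55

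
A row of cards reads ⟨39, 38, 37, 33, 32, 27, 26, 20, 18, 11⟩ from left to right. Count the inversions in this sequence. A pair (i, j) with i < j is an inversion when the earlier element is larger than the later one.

There are 45 out-of-order pairs.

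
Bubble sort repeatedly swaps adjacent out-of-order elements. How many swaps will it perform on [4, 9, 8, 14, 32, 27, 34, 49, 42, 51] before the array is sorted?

There are 3 adjacent swaps.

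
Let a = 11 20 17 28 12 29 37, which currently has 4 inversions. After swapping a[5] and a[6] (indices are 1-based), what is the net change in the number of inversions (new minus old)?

Positions 5 and 6 hold 12 and 29; after swapping, the array is [11, 20, 17, 28, 29, 12, 37].
Element-by-element contributions:
11: 0
20: 2
17: 1
28: 1
29: 1
12: 0
37: 0
Sum: 0 + 2 + 1 + 1 + 1 + 0 + 0 = 5
Change: 5 − 4 = +1

+1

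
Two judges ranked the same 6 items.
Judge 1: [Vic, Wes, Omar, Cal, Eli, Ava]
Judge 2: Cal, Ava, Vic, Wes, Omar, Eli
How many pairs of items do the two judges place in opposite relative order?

Assign each item its position (1..6) in the first ordering, then rewrite the second ordering as that position sequence:
positions: Vic→1, Wes→2, Omar→3, Cal→4, Eli→5, Ava→6
second ordering as positions: [4, 6, 1, 2, 3, 5]
Discordant pairs = inversions in this position sequence.
4: 1, 2, 3 → 3
6: 1, 2, 3, 5 → 4
1: 0
2: 0
3: 0
5: 0
Total: 3 + 4 + 0 + 0 + 0 + 0 = 7

Discordant pairs: 7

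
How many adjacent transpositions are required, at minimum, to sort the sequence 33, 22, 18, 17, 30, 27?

Minimum adjacent swaps = number of inversions (each swap of adjacent out-of-order elements removes one inversion and no swap can remove more).
Count inversions — for each element, later elements that are smaller:
33: 22, 18, 17, 30, 27 → 5
22: 18, 17 → 2
18: 17 → 1
17: none → 0
30: 27 → 1
27: none → 0
Total inversions: 5 + 2 + 1 + 0 + 1 + 0 = 9

9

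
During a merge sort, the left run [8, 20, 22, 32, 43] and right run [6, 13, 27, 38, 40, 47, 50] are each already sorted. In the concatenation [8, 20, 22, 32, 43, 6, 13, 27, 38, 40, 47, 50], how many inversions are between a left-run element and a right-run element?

13

Count, for every r in R, how many entries of L exceed r:
r = 6: 8, 20, 22, 32, 43 → 5
r = 13: 20, 22, 32, 43 → 4
r = 27: 32, 43 → 2
r = 38: 43 → 1
r = 40: 43 → 1
r = 47: none → 0
r = 50: none → 0
Cross-inversions: 5 + 4 + 2 + 1 + 1 + 0 + 0 = 13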